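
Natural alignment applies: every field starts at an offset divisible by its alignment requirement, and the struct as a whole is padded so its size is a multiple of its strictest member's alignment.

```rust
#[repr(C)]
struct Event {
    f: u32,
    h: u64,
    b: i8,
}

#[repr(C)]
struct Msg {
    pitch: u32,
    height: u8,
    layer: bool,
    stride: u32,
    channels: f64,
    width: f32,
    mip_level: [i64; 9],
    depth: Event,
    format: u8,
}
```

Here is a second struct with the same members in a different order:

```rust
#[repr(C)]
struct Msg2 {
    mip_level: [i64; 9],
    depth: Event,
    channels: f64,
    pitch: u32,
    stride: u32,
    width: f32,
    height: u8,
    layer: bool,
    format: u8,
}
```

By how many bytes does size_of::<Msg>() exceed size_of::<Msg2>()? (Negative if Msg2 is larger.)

16

Event: f at 0 (size 4, align 4) → ends 4; pad 4 to align 8 for h; h at 8 (size 8, align 8) → ends 16; b at 16 (size 1, align 1) → ends 17; tail pad 7 to reach multiple of 8; total 24 bytes, alignment 8
pitch at 0 (size 4, align 4) → ends 4
height at 4 (size 1, align 1) → ends 5
layer at 5 (size 1, align 1) → ends 6
pad 2 to align 4 for stride
stride at 8 (size 4, align 4) → ends 12
pad 4 to align 8 for channels
channels at 16 (size 8, align 8) → ends 24
width at 24 (size 4, align 4) → ends 28
pad 4 to align 8 for mip_level
mip_level at 32 (size 72, align 8) → ends 104
depth at 104 (size 24, align 8) → ends 128
format at 128 (size 1, align 1) → ends 129
tail pad 7 to reach multiple of 8
total 136 bytes, alignment 8
— Msg2 —
mip_level at 0 (size 72, align 8) → ends 72
depth at 72 (size 24, align 8) → ends 96
channels at 96 (size 8, align 8) → ends 104
pitch at 104 (size 4, align 4) → ends 108
stride at 108 (size 4, align 4) → ends 112
width at 112 (size 4, align 4) → ends 116
height at 116 (size 1, align 1) → ends 117
layer at 117 (size 1, align 1) → ends 118
format at 118 (size 1, align 1) → ends 119
tail pad 1 to reach multiple of 8
total 120 bytes, alignment 8
136 − 120 = 16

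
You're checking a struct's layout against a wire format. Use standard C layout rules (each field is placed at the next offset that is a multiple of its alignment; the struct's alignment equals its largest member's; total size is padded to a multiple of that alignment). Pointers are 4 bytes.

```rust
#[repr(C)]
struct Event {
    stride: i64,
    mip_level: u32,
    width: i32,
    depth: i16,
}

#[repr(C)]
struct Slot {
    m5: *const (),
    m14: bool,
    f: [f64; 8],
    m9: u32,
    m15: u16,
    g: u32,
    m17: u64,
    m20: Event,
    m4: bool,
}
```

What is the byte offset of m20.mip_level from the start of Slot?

104

Event: @0: stride [8B, align 8] → 8; @8: mip_level [4B, align 4] → 12; @12: width [4B, align 4] → 16; @16: depth [2B, align 2] → 18; +6 tail pad (align 8); size 24, align 8
@0: m5 [4B, align 4] → 4
@4: m14 [1B, align 1] → 5
+3 pad (align 8)
@8: f [64B, align 8] → 72
@72: m9 [4B, align 4] → 76
@76: m15 [2B, align 2] → 78
+2 pad (align 4)
@80: g [4B, align 4] → 84
+4 pad (align 8)
@88: m17 [8B, align 8] → 96
@96: m20 [24B, align 8] → 120
within Event: mip_level at 8
96 + 8 = 104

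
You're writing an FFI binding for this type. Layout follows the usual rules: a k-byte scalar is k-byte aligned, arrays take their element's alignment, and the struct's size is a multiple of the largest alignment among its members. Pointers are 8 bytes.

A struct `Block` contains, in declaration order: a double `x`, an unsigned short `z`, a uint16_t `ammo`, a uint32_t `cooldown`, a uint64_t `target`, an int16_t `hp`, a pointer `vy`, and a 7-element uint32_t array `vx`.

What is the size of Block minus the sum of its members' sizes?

@0: x [8B, align 8] → 8
@8: z [2B, align 2] → 10
@10: ammo [2B, align 2] → 12
@12: cooldown [4B, align 4] → 16
@16: target [8B, align 8] → 24
@24: hp [2B, align 2] → 26
+6 pad (align 8)
@32: vy [8B, align 8] → 40
@40: vx [28B, align 4] → 68
+4 tail pad (align 8)
size 72, align 8
data bytes 62, size 72 → padding 10

10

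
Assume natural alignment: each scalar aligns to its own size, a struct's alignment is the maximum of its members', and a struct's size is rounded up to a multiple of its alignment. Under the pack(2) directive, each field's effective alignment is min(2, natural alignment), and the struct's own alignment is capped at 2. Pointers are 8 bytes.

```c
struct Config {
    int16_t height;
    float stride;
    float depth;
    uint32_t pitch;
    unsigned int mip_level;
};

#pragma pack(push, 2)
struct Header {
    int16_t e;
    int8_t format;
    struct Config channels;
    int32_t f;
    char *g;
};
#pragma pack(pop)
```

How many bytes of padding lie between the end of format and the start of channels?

Config: @0: height [2B, align 2] → 2; +2 pad (align 4); @4: stride [4B, align 4] → 8; @8: depth [4B, align 4] → 12; @12: pitch [4B, align 4] → 16; @16: mip_level [4B, align 4] → 20; size 20, align 4
@0: e [2B, align 2] → 2
@2: format [1B, align 1] → 3
+1 pad (align 2)
@4: channels [20B, align 2] → 24

1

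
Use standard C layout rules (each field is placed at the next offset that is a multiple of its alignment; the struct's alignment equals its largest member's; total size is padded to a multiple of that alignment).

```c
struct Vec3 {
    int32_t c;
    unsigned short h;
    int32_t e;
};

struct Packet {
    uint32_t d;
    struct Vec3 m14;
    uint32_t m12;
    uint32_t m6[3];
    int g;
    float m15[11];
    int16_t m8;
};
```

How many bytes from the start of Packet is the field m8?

Vec3: 0..4  c  (4B, 4-aligned); 4..6  h  (2B, 2-aligned); 6..8  -- padding (2B); 8..12  e  (4B, 4-aligned); sizeof = 12, alignof = 4
0..4  d  (4B, 4-aligned)
4..16  m14  (12B, 4-aligned)
16..20  m12  (4B, 4-aligned)
20..32  m6  (12B, 4-aligned)
32..36  g  (4B, 4-aligned)
36..80  m15  (44B, 4-aligned)
80..82  m8  (2B, 2-aligned)

80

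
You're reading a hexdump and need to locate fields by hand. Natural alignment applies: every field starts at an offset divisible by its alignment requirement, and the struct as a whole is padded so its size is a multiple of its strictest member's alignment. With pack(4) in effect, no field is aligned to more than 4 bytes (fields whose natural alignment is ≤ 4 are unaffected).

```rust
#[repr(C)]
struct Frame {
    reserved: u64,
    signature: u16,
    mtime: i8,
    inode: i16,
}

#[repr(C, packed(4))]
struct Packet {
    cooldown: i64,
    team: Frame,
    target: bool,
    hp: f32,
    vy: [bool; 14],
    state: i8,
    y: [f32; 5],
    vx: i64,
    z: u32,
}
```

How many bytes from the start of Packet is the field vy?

32

Frame: reserved at 0 (size 8, align 8) → ends 8; signature at 8 (size 2, align 2) → ends 10; mtime at 10 (size 1, align 1) → ends 11; pad 1 to align 2 for inode; inode at 12 (size 2, align 2) → ends 14; tail pad 2 to reach multiple of 8; total 16 bytes, alignment 8
cooldown at 0 (size 8, align 4) → ends 8
team at 8 (size 16, align 4) → ends 24
target at 24 (size 1, align 1) → ends 25
pad 3 to align 4 for hp
hp at 28 (size 4, align 4) → ends 32
vy at 32 (size 14, align 1) → ends 46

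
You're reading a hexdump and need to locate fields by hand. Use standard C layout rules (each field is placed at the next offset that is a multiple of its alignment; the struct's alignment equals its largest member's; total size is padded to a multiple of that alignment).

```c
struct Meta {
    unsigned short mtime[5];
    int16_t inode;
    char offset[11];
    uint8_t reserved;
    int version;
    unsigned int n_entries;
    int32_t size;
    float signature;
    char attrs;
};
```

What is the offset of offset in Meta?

12

0..10  mtime  (10B, 2-aligned)
10..12  inode  (2B, 2-aligned)
12..23  offset  (11B, 1-aligned)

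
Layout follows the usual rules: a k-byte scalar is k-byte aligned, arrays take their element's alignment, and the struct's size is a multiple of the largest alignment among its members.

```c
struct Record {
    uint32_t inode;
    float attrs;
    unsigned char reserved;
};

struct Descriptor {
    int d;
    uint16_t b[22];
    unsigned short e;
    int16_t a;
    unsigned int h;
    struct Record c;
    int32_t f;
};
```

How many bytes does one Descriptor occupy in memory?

72

Record: 0..4  inode  (4B, 4-aligned); 4..8  attrs  (4B, 4-aligned); 8..9  reserved  (1B, 1-aligned); 9..12  -- tail padding (3B); sizeof = 12, alignof = 4
0..4  d  (4B, 4-aligned)
4..48  b  (44B, 2-aligned)
48..50  e  (2B, 2-aligned)
50..52  a  (2B, 2-aligned)
52..56  h  (4B, 4-aligned)
56..68  c  (12B, 4-aligned)
68..72  f  (4B, 4-aligned)
sizeof = 72, alignof = 4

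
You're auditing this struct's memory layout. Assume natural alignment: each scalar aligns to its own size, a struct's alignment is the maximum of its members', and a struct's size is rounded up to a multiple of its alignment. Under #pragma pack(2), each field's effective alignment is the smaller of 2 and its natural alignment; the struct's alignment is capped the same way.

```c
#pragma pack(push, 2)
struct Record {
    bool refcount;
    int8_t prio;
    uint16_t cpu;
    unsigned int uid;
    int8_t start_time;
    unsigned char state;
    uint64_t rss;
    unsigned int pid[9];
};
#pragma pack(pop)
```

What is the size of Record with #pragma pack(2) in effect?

54

0..1  refcount  (1B, 1-aligned)
1..2  prio  (1B, 1-aligned)
2..4  cpu  (2B, 2-aligned)
4..8  uid  (4B, 2-aligned)
8..9  start_time  (1B, 1-aligned)
9..10  state  (1B, 1-aligned)
10..18  rss  (8B, 2-aligned)
18..54  pid  (36B, 2-aligned)
sizeof = 54, alignof = 2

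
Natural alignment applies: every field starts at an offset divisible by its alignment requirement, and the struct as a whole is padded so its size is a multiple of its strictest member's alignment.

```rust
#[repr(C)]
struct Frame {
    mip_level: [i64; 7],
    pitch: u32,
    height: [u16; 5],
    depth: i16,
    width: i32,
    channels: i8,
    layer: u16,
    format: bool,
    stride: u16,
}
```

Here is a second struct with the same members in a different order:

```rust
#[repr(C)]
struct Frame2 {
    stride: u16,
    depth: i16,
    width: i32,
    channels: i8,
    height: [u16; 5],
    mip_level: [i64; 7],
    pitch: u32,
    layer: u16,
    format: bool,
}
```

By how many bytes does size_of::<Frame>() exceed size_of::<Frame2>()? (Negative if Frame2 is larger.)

0

@0: mip_level [56B, align 8] → 56
@56: pitch [4B, align 4] → 60
@60: height [10B, align 2] → 70
@70: depth [2B, align 2] → 72
@72: width [4B, align 4] → 76
@76: channels [1B, align 1] → 77
+1 pad (align 2)
@78: layer [2B, align 2] → 80
@80: format [1B, align 1] → 81
+1 pad (align 2)
@82: stride [2B, align 2] → 84
+4 tail pad (align 8)
size 88, align 8
— Frame2 —
@0: stride [2B, align 2] → 2
@2: depth [2B, align 2] → 4
@4: width [4B, align 4] → 8
@8: channels [1B, align 1] → 9
+1 pad (align 2)
@10: height [10B, align 2] → 20
+4 pad (align 8)
@24: mip_level [56B, align 8] → 80
@80: pitch [4B, align 4] → 84
@84: layer [2B, align 2] → 86
@86: format [1B, align 1] → 87
+1 tail pad (align 8)
size 88, align 8
88 − 88 = 0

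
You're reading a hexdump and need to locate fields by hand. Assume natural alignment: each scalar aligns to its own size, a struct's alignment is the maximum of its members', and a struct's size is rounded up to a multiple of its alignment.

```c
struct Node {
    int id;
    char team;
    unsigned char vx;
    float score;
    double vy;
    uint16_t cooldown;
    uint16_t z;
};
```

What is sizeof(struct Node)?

@0: id [4B, align 4] → 4
@4: team [1B, align 1] → 5
@5: vx [1B, align 1] → 6
+2 pad (align 4)
@8: score [4B, align 4] → 12
+4 pad (align 8)
@16: vy [8B, align 8] → 24
@24: cooldown [2B, align 2] → 26
@26: z [2B, align 2] → 28
+4 tail pad (align 8)
size 32, align 8

32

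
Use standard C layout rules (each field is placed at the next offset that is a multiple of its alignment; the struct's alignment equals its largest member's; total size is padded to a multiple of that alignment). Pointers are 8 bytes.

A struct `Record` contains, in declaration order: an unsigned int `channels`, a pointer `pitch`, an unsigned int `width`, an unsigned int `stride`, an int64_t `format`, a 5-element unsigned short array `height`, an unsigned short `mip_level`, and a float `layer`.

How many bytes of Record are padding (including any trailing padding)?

4

channels at 0 (size 4, align 4) → ends 4
pad 4 to align 8 for pitch
pitch at 8 (size 8, align 8) → ends 16
width at 16 (size 4, align 4) → ends 20
stride at 20 (size 4, align 4) → ends 24
format at 24 (size 8, align 8) → ends 32
height at 32 (size 10, align 2) → ends 42
mip_level at 42 (size 2, align 2) → ends 44
layer at 44 (size 4, align 4) → ends 48
total 48 bytes, alignment 8
data bytes 44, size 48 → padding 4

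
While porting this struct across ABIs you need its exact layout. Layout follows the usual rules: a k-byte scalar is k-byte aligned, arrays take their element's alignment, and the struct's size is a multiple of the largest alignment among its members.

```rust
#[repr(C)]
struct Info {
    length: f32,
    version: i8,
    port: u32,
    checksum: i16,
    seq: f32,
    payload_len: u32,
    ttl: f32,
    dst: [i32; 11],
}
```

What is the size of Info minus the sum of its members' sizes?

5

@0: length [4B, align 4] → 4
@4: version [1B, align 1] → 5
+3 pad (align 4)
@8: port [4B, align 4] → 12
@12: checksum [2B, align 2] → 14
+2 pad (align 4)
@16: seq [4B, align 4] → 20
@20: payload_len [4B, align 4] → 24
@24: ttl [4B, align 4] → 28
@28: dst [44B, align 4] → 72
size 72, align 4
data bytes 67, size 72 → padding 5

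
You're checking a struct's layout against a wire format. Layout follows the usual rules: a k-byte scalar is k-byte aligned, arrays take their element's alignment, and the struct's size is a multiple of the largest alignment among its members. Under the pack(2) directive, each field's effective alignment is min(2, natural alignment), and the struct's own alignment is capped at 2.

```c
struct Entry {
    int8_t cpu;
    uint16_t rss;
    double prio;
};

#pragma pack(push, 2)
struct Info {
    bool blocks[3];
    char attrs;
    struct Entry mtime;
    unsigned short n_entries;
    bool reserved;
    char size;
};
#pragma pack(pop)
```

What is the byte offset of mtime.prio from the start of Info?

Entry: @0: cpu [1B, align 1] → 1; +1 pad (align 2); @2: rss [2B, align 2] → 4; +4 pad (align 8); @8: prio [8B, align 8] → 16; size 16, align 8
@0: blocks [3B, align 1] → 3
@3: attrs [1B, align 1] → 4
@4: mtime [16B, align 2] → 20
within Entry: prio at 8
4 + 8 = 12

12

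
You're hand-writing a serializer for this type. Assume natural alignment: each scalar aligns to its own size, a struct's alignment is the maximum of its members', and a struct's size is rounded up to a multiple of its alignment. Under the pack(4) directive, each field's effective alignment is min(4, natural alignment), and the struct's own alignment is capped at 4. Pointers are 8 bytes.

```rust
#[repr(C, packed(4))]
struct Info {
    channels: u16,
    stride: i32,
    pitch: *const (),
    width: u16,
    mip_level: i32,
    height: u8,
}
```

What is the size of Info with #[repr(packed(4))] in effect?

28

channels at 0 (size 2, align 2) → ends 2
pad 2 to align 4 for stride
stride at 4 (size 4, align 4) → ends 8
pitch at 8 (size 8, align 4) → ends 16
width at 16 (size 2, align 2) → ends 18
pad 2 to align 4 for mip_level
mip_level at 20 (size 4, align 4) → ends 24
height at 24 (size 1, align 1) → ends 25
tail pad 3 to reach multiple of 4
total 28 bytes, alignment 4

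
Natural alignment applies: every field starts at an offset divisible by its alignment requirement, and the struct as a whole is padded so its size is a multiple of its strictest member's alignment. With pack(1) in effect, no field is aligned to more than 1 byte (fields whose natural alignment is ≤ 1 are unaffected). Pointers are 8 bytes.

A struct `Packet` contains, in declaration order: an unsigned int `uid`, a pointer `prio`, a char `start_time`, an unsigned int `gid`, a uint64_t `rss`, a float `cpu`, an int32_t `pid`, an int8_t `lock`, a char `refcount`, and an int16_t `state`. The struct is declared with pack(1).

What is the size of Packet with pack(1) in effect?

uid at 0 (size 4, align 1) → ends 4
prio at 4 (size 8, align 1) → ends 12
start_time at 12 (size 1, align 1) → ends 13
gid at 13 (size 4, align 1) → ends 17
rss at 17 (size 8, align 1) → ends 25
cpu at 25 (size 4, align 1) → ends 29
pid at 29 (size 4, align 1) → ends 33
lock at 33 (size 1, align 1) → ends 34
refcount at 34 (size 1, align 1) → ends 35
state at 35 (size 2, align 1) → ends 37
total 37 bytes, alignment 1

37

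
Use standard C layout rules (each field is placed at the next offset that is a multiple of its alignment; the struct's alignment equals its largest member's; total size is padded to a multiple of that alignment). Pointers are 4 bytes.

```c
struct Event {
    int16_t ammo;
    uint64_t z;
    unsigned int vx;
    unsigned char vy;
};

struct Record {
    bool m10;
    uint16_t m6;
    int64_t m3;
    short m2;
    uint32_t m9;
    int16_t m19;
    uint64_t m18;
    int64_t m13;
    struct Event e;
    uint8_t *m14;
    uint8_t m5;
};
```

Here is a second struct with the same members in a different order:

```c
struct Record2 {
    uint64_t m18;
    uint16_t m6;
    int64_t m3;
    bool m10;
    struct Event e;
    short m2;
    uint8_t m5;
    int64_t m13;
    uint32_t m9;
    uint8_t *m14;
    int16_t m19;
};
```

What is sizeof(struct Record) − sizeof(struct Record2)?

-8

Event: 0..2  ammo  (2B, 2-aligned); 2..8  -- padding (6B); 8..16  z  (8B, 8-aligned); 16..20  vx  (4B, 4-aligned); 20..21  vy  (1B, 1-aligned); 21..24  -- tail padding (3B); sizeof = 24, alignof = 8
0..1  m10  (1B, 1-aligned)
1..2  -- padding (1B)
2..4  m6  (2B, 2-aligned)
4..8  -- padding (4B)
8..16  m3  (8B, 8-aligned)
16..18  m2  (2B, 2-aligned)
18..20  -- padding (2B)
20..24  m9  (4B, 4-aligned)
24..26  m19  (2B, 2-aligned)
26..32  -- padding (6B)
32..40  m18  (8B, 8-aligned)
40..48  m13  (8B, 8-aligned)
48..72  e  (24B, 8-aligned)
72..76  m14  (4B, 4-aligned)
76..77  m5  (1B, 1-aligned)
77..80  -- tail padding (3B)
sizeof = 80, alignof = 8
— Record2 —
0..8  m18  (8B, 8-aligned)
8..10  m6  (2B, 2-aligned)
10..16  -- padding (6B)
16..24  m3  (8B, 8-aligned)
24..25  m10  (1B, 1-aligned)
25..32  -- padding (7B)
32..56  e  (24B, 8-aligned)
56..58  m2  (2B, 2-aligned)
58..59  m5  (1B, 1-aligned)
59..64  -- padding (5B)
64..72  m13  (8B, 8-aligned)
72..76  m9  (4B, 4-aligned)
76..80  m14  (4B, 4-aligned)
80..82  m19  (2B, 2-aligned)
82..88  -- tail padding (6B)
sizeof = 88, alignof = 8
80 − 88 = -8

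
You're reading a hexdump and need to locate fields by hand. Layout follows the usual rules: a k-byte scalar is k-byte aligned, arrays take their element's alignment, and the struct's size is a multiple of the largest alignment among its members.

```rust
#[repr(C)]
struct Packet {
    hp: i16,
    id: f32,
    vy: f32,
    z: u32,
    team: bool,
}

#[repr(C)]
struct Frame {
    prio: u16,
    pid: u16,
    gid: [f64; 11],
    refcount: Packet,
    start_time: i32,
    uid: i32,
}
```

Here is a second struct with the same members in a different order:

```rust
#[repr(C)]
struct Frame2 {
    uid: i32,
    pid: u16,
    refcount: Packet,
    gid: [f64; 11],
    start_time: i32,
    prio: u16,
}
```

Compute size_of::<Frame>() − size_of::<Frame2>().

Packet: hp at 0 (size 2, align 2) → ends 2; pad 2 to align 4 for id; id at 4 (size 4, align 4) → ends 8; vy at 8 (size 4, align 4) → ends 12; z at 12 (size 4, align 4) → ends 16; team at 16 (size 1, align 1) → ends 17; tail pad 3 to reach multiple of 4; total 20 bytes, alignment 4
prio at 0 (size 2, align 2) → ends 2
pid at 2 (size 2, align 2) → ends 4
pad 4 to align 8 for gid
gid at 8 (size 88, align 8) → ends 96
refcount at 96 (size 20, align 4) → ends 116
start_time at 116 (size 4, align 4) → ends 120
uid at 120 (size 4, align 4) → ends 124
tail pad 4 to reach multiple of 8
total 128 bytes, alignment 8
— Frame2 —
uid at 0 (size 4, align 4) → ends 4
pid at 4 (size 2, align 2) → ends 6
pad 2 to align 4 for refcount
refcount at 8 (size 20, align 4) → ends 28
pad 4 to align 8 for gid
gid at 32 (size 88, align 8) → ends 120
start_time at 120 (size 4, align 4) → ends 124
prio at 124 (size 2, align 2) → ends 126
tail pad 2 to reach multiple of 8
total 128 bytes, alignment 8
128 − 128 = 0

0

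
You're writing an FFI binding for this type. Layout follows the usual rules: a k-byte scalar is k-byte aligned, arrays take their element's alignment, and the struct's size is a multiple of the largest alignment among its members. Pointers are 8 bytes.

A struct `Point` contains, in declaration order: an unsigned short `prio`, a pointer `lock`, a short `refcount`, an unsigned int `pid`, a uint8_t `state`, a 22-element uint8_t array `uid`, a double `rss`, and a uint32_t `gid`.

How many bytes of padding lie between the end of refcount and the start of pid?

prio at 0 (size 2, align 2) → ends 2
pad 6 to align 8 for lock
lock at 8 (size 8, align 8) → ends 16
refcount at 16 (size 2, align 2) → ends 18
pad 2 to align 4 for pid
pid at 20 (size 4, align 4) → ends 24

2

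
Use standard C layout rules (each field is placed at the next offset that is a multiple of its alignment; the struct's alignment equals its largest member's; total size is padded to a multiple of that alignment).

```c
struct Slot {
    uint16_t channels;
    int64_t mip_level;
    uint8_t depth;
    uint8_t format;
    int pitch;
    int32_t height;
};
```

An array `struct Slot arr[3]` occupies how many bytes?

@0: channels [2B, align 2] → 2
+6 pad (align 8)
@8: mip_level [8B, align 8] → 16
@16: depth [1B, align 1] → 17
@17: format [1B, align 1] → 18
+2 pad (align 4)
@20: pitch [4B, align 4] → 24
@24: height [4B, align 4] → 28
+4 tail pad (align 8)
size 32, align 8
array of 3: 3 × 32 = 96

96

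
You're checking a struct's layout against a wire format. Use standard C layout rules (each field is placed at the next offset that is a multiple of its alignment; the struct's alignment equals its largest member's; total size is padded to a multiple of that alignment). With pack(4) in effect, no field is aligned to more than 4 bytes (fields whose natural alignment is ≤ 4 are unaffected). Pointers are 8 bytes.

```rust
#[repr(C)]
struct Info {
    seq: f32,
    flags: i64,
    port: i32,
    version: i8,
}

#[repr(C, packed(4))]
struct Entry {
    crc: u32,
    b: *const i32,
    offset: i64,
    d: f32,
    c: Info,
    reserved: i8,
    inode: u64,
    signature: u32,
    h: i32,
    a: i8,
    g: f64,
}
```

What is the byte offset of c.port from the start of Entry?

Info: 0..4  seq  (4B, 4-aligned); 4..8  -- padding (4B); 8..16  flags  (8B, 8-aligned); 16..20  port  (4B, 4-aligned); 20..21  version  (1B, 1-aligned); 21..24  -- tail padding (3B); sizeof = 24, alignof = 8
0..4  crc  (4B, 4-aligned)
4..12  b  (8B, 4-aligned)
12..20  offset  (8B, 4-aligned)
20..24  d  (4B, 4-aligned)
24..48  c  (24B, 4-aligned)
within Info: port at 16
24 + 16 = 40

40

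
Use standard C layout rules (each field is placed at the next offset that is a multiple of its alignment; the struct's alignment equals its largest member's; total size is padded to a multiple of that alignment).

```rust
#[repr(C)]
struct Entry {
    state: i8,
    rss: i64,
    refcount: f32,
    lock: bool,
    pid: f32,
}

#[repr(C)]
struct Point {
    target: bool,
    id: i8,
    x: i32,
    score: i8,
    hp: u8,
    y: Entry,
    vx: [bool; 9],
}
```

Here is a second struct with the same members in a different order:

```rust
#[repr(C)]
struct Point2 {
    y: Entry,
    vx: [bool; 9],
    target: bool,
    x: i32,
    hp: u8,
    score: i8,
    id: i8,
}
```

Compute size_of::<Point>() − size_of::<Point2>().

8

Entry: 0..1  state  (1B, 1-aligned); 1..8  -- padding (7B); 8..16  rss  (8B, 8-aligned); 16..20  refcount  (4B, 4-aligned); 20..21  lock  (1B, 1-aligned); 21..24  -- padding (3B); 24..28  pid  (4B, 4-aligned); 28..32  -- tail padding (4B); sizeof = 32, alignof = 8
0..1  target  (1B, 1-aligned)
1..2  id  (1B, 1-aligned)
2..4  -- padding (2B)
4..8  x  (4B, 4-aligned)
8..9  score  (1B, 1-aligned)
9..10  hp  (1B, 1-aligned)
10..16  -- padding (6B)
16..48  y  (32B, 8-aligned)
48..57  vx  (9B, 1-aligned)
57..64  -- tail padding (7B)
sizeof = 64, alignof = 8
— Point2 —
0..32  y  (32B, 8-aligned)
32..41  vx  (9B, 1-aligned)
41..42  target  (1B, 1-aligned)
42..44  -- padding (2B)
44..48  x  (4B, 4-aligned)
48..49  hp  (1B, 1-aligned)
49..50  score  (1B, 1-aligned)
50..51  id  (1B, 1-aligned)
51..56  -- tail padding (5B)
sizeof = 56, alignof = 8
64 − 56 = 8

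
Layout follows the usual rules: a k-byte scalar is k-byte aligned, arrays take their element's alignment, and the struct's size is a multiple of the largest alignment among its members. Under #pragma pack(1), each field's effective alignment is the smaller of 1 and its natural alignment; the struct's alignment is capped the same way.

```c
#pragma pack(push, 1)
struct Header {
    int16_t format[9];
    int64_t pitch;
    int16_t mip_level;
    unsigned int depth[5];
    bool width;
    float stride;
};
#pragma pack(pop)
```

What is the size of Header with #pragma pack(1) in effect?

53

format at 0 (size 18, align 1) → ends 18
pitch at 18 (size 8, align 1) → ends 26
mip_level at 26 (size 2, align 1) → ends 28
depth at 28 (size 20, align 1) → ends 48
width at 48 (size 1, align 1) → ends 49
stride at 49 (size 4, align 1) → ends 53
total 53 bytes, alignment 1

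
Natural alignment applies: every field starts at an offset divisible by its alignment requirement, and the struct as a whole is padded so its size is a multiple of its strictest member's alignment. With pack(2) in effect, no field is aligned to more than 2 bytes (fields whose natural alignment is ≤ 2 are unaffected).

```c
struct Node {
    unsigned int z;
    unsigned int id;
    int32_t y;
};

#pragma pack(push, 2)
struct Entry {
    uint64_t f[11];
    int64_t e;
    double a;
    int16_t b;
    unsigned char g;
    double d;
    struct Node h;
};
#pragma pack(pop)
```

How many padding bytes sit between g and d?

Node: @0: z [4B, align 4] → 4; @4: id [4B, align 4] → 8; @8: y [4B, align 4] → 12; size 12, align 4
@0: f [88B, align 2] → 88
@88: e [8B, align 2] → 96
@96: a [8B, align 2] → 104
@104: b [2B, align 2] → 106
@106: g [1B, align 1] → 107
+1 pad (align 2)
@108: d [8B, align 2] → 116

1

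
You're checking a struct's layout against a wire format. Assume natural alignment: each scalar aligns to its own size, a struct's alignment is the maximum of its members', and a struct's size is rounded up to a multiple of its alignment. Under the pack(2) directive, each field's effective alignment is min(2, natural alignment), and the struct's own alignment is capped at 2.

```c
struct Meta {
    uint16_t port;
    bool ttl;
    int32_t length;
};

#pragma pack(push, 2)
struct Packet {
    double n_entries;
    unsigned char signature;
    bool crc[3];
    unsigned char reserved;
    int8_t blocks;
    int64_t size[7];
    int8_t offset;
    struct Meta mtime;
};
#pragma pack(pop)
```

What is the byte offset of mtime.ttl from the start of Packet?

74

Meta: 0..2  port  (2B, 2-aligned); 2..3  ttl  (1B, 1-aligned); 3..4  -- padding (1B); 4..8  length  (4B, 4-aligned); sizeof = 8, alignof = 4
0..8  n_entries  (8B, 2-aligned)
8..9  signature  (1B, 1-aligned)
9..12  crc  (3B, 1-aligned)
12..13  reserved  (1B, 1-aligned)
13..14  blocks  (1B, 1-aligned)
14..70  size  (56B, 2-aligned)
70..71  offset  (1B, 1-aligned)
71..72  -- padding (1B)
72..80  mtime  (8B, 2-aligned)
within Meta: ttl at 2
72 + 2 = 74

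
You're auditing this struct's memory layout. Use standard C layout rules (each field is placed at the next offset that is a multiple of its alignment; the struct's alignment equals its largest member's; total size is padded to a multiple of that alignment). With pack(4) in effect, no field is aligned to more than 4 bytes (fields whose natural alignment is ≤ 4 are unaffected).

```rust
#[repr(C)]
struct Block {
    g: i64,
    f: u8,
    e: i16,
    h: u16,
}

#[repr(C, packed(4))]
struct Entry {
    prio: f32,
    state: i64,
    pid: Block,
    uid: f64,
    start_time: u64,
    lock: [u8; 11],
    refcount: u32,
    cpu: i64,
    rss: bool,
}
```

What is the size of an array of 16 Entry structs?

Block: g at 0 (size 8, align 8) → ends 8; f at 8 (size 1, align 1) → ends 9; pad 1 to align 2 for e; e at 10 (size 2, align 2) → ends 12; h at 12 (size 2, align 2) → ends 14; tail pad 2 to reach multiple of 8; total 16 bytes, alignment 8
prio at 0 (size 4, align 4) → ends 4
state at 4 (size 8, align 4) → ends 12
pid at 12 (size 16, align 4) → ends 28
uid at 28 (size 8, align 4) → ends 36
start_time at 36 (size 8, align 4) → ends 44
lock at 44 (size 11, align 1) → ends 55
pad 1 to align 4 for refcount
refcount at 56 (size 4, align 4) → ends 60
cpu at 60 (size 8, align 4) → ends 68
rss at 68 (size 1, align 1) → ends 69
tail pad 3 to reach multiple of 4
total 72 bytes, alignment 4
array of 16: 16 × 72 = 1152

1152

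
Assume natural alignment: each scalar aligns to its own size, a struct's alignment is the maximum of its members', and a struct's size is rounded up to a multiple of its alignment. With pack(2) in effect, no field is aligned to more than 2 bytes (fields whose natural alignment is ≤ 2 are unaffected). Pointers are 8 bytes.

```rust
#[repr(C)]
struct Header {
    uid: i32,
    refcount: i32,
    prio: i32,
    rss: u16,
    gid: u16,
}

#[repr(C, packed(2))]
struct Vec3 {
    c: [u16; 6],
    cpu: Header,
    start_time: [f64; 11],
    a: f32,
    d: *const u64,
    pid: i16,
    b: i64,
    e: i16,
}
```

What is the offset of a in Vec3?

Header: @0: uid [4B, align 4] → 4; @4: refcount [4B, align 4] → 8; @8: prio [4B, align 4] → 12; @12: rss [2B, align 2] → 14; @14: gid [2B, align 2] → 16; size 16, align 4
@0: c [12B, align 2] → 12
@12: cpu [16B, align 2] → 28
@28: start_time [88B, align 2] → 116
@116: a [4B, align 2] → 120

116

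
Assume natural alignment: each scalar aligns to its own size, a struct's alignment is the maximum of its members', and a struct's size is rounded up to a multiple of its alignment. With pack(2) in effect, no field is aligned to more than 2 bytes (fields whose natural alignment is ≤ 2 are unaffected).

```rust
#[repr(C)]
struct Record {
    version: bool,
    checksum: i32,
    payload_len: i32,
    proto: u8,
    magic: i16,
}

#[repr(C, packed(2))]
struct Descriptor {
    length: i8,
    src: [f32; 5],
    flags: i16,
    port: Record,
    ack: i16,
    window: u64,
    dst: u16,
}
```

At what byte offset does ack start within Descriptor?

Record: 0..1  version  (1B, 1-aligned); 1..4  -- padding (3B); 4..8  checksum  (4B, 4-aligned); 8..12  payload_len  (4B, 4-aligned); 12..13  proto  (1B, 1-aligned); 13..14  -- padding (1B); 14..16  magic  (2B, 2-aligned); sizeof = 16, alignof = 4
0..1  length  (1B, 1-aligned)
1..2  -- padding (1B)
2..22  src  (20B, 2-aligned)
22..24  flags  (2B, 2-aligned)
24..40  port  (16B, 2-aligned)
40..42  ack  (2B, 2-aligned)

40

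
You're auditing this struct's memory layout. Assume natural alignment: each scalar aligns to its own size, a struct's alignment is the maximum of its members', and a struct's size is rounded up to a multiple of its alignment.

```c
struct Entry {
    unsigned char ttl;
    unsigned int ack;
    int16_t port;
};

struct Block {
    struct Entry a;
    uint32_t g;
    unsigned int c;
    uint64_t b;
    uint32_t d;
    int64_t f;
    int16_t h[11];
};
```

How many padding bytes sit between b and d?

0

Entry: @0: ttl [1B, align 1] → 1; +3 pad (align 4); @4: ack [4B, align 4] → 8; @8: port [2B, align 2] → 10; +2 tail pad (align 4); size 12, align 4
@0: a [12B, align 4] → 12
@12: g [4B, align 4] → 16
@16: c [4B, align 4] → 20
+4 pad (align 8)
@24: b [8B, align 8] → 32
@32: d [4B, align 4] → 36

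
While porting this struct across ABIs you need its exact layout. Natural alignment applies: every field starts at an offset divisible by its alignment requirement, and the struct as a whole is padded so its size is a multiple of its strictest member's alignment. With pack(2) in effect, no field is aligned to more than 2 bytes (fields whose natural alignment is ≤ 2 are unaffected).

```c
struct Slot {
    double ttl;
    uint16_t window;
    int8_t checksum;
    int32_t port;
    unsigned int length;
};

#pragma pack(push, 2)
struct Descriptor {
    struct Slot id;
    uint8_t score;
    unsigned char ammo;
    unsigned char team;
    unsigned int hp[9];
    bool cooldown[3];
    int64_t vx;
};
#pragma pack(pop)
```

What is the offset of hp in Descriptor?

28

Slot: @0: ttl [8B, align 8] → 8; @8: window [2B, align 2] → 10; @10: checksum [1B, align 1] → 11; +1 pad (align 4); @12: port [4B, align 4] → 16; @16: length [4B, align 4] → 20; +4 tail pad (align 8); size 24, align 8
@0: id [24B, align 2] → 24
@24: score [1B, align 1] → 25
@25: ammo [1B, align 1] → 26
@26: team [1B, align 1] → 27
+1 pad (align 2)
@28: hp [36B, align 2] → 64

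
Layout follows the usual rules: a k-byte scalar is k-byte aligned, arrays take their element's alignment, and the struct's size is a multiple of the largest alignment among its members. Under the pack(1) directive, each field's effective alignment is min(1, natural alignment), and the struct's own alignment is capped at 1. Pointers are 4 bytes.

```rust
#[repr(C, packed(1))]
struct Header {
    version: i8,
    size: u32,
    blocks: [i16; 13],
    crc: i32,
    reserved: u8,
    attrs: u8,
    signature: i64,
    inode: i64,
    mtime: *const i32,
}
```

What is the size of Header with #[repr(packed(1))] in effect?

0..1  version  (1B, 1-aligned)
1..5  size  (4B, 1-aligned)
5..31  blocks  (26B, 1-aligned)
31..35  crc  (4B, 1-aligned)
35..36  reserved  (1B, 1-aligned)
36..37  attrs  (1B, 1-aligned)
37..45  signature  (8B, 1-aligned)
45..53  inode  (8B, 1-aligned)
53..57  mtime  (4B, 1-aligned)
sizeof = 57, alignof = 1

57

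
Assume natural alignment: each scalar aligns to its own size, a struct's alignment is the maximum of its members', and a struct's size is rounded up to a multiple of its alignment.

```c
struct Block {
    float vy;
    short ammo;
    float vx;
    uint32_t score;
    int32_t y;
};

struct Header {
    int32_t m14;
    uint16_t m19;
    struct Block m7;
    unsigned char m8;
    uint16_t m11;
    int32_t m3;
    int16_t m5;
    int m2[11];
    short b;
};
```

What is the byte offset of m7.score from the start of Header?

20

Block: vy at 0 (size 4, align 4) → ends 4; ammo at 4 (size 2, align 2) → ends 6; pad 2 to align 4 for vx; vx at 8 (size 4, align 4) → ends 12; score at 12 (size 4, align 4) → ends 16; y at 16 (size 4, align 4) → ends 20; total 20 bytes, alignment 4
m14 at 0 (size 4, align 4) → ends 4
m19 at 4 (size 2, align 2) → ends 6
pad 2 to align 4 for m7
m7 at 8 (size 20, align 4) → ends 28
within Block: score at 12
8 + 12 = 20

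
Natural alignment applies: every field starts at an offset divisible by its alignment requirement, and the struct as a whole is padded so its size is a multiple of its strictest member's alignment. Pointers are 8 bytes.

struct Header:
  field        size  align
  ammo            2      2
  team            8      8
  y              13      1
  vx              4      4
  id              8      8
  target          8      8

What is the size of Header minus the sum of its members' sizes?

13

0..2  ammo  (2B, 2-aligned)
2..8  -- padding (6B)
8..16  team  (8B, 8-aligned)
16..29  y  (13B, 1-aligned)
29..32  -- padding (3B)
32..36  vx  (4B, 4-aligned)
36..40  -- padding (4B)
40..48  id  (8B, 8-aligned)
48..56  target  (8B, 8-aligned)
sizeof = 56, alignof = 8
data bytes 43, size 56 → padding 13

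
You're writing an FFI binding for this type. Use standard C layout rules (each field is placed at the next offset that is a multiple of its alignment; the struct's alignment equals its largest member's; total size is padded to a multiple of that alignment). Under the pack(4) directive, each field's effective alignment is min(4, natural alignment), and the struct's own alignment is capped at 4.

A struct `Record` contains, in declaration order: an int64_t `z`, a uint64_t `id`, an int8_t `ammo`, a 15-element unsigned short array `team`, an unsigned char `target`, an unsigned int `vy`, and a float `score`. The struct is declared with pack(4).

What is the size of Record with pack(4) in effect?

@0: z [8B, align 4] → 8
@8: id [8B, align 4] → 16
@16: ammo [1B, align 1] → 17
+1 pad (align 2)
@18: team [30B, align 2] → 48
@48: target [1B, align 1] → 49
+3 pad (align 4)
@52: vy [4B, align 4] → 56
@56: score [4B, align 4] → 60
size 60, align 4

60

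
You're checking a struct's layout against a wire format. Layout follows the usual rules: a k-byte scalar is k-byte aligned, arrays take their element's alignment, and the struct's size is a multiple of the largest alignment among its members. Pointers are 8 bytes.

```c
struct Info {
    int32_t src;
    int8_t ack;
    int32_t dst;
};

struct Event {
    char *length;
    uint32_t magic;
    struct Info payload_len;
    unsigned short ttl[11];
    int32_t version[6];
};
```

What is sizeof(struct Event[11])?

Info: 0..4  src  (4B, 4-aligned); 4..5  ack  (1B, 1-aligned); 5..8  -- padding (3B); 8..12  dst  (4B, 4-aligned); sizeof = 12, alignof = 4
0..8  length  (8B, 8-aligned)
8..12  magic  (4B, 4-aligned)
12..24  payload_len  (12B, 4-aligned)
24..46  ttl  (22B, 2-aligned)
46..48  -- padding (2B)
48..72  version  (24B, 4-aligned)
sizeof = 72, alignof = 8
array of 11: 11 × 72 = 792

792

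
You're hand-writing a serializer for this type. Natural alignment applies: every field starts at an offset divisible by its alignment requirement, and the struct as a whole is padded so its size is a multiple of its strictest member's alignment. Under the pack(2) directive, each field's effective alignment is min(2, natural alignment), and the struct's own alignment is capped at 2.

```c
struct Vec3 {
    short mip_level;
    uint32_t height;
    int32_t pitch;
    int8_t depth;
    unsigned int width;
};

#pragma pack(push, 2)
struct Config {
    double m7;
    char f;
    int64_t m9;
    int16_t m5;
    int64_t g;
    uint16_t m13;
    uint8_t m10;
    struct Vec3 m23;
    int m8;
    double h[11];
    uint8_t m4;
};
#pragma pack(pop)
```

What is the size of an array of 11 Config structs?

1606

Vec3: mip_level at 0 (size 2, align 2) → ends 2; pad 2 to align 4 for height; height at 4 (size 4, align 4) → ends 8; pitch at 8 (size 4, align 4) → ends 12; depth at 12 (size 1, align 1) → ends 13; pad 3 to align 4 for width; width at 16 (size 4, align 4) → ends 20; total 20 bytes, alignment 4
m7 at 0 (size 8, align 2) → ends 8
f at 8 (size 1, align 1) → ends 9
pad 1 to align 2 for m9
m9 at 10 (size 8, align 2) → ends 18
m5 at 18 (size 2, align 2) → ends 20
g at 20 (size 8, align 2) → ends 28
m13 at 28 (size 2, align 2) → ends 30
m10 at 30 (size 1, align 1) → ends 31
pad 1 to align 2 for m23
m23 at 32 (size 20, align 2) → ends 52
m8 at 52 (size 4, align 2) → ends 56
h at 56 (size 88, align 2) → ends 144
m4 at 144 (size 1, align 1) → ends 145
tail pad 1 to reach multiple of 2
total 146 bytes, alignment 2
array of 11: 11 × 146 = 1606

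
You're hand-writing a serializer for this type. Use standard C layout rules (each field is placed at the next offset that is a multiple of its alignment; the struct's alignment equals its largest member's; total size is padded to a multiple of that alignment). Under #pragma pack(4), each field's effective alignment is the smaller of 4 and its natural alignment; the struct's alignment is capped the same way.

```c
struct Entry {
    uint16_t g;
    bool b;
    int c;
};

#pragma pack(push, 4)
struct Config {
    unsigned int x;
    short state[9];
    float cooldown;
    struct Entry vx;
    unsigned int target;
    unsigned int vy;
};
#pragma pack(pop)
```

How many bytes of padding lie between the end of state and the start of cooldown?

2

Entry: @0: g [2B, align 2] → 2; @2: b [1B, align 1] → 3; +1 pad (align 4); @4: c [4B, align 4] → 8; size 8, align 4
@0: x [4B, align 4] → 4
@4: state [18B, align 2] → 22
+2 pad (align 4)
@24: cooldown [4B, align 4] → 28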